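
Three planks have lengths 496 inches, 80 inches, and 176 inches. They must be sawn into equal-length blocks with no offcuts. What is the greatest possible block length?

The block length must divide every plank, so the greatest is gcd(496, 80, 176).
496 = 2^4 × 31
80 = 2^4 × 5
176 = 2^4 × 11
gcd(496, 80, 176) = 2^4 = 16.

16 inches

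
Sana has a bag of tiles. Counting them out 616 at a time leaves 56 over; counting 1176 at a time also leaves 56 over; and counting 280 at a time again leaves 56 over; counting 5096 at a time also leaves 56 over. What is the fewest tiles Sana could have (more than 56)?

N − 56 must be a common multiple of 616, 1176, 280, and 5096.
616 = 2^3 × 7 × 11
1176 = 2^3 × 3 × 7^2
280 = 2^3 × 5 × 7
5096 = 2^3 × 7^2 × 13
LCM(616, 1176, 280, 5096) = 2^3 × 3 × 5 × 7^2 × 11 × 13 = 840840.
Smallest N > 56 is LCM + 56 = 840840 + 56 = 840896.

840896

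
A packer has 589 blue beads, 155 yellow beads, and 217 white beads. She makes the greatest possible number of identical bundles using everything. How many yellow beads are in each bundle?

Number of bundles = gcd(589, 155, 217).
589 = 19 × 31
155 = 5 × 31
217 = 7 × 31
gcd(589, 155, 217) = 31.
yellow beads per bundle = 155 / 31 = 5.

5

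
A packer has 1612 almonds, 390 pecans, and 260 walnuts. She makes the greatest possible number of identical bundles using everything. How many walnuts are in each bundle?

Number of bundles = gcd(1612, 390, 260).
1612 = 2^2 × 13 × 31
390 = 2 × 3 × 5 × 13
260 = 2^2 × 5 × 13
gcd(1612, 390, 260) = 2 × 13 = 26.
walnuts per bundle = 260 / 26 = 10.

10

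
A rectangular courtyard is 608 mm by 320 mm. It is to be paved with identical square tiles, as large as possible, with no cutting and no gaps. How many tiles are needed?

Tile side = gcd(608, 320).
608 = 2^5 × 19
320 = 2^6 × 5
gcd(608, 320) = 2^5 = 32.
Tiles: (608/32) × (320/32) = 19 × 10 = 190.

190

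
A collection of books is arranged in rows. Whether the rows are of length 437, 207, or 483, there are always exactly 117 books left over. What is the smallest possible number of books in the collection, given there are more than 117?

27648

N − 117 must be a common multiple of 437, 207, and 483.
437 = 19 × 23
207 = 3^2 × 23
483 = 3 × 7 × 23
LCM(437, 207, 483) = 3^2 × 7 × 19 × 23 = 27531.
Smallest N > 117 is LCM + 117 = 27531 + 117 = 27648.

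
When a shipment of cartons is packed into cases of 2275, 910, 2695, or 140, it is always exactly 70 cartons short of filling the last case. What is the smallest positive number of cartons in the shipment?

700630

Being 70 short of a full case of size k means N ≡ −70 (mod k), i.e. N + 70 is a multiple of each size.
2275 = 5^2 × 7 × 13
910 = 2 × 5 × 7 × 13
2695 = 5 × 7^2 × 11
140 = 2^2 × 5 × 7
LCM(2275, 910, 2695, 140) = 2^2 × 5^2 × 7^2 × 11 × 13 = 700700.
Smallest positive N is 700700 − 70 = 700630.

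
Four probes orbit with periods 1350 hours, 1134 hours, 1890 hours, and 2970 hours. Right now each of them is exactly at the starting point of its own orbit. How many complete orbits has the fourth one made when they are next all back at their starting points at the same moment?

The first common completion time is the LCM of the periods.
1350 = 2 × 3^3 × 5^2
1134 = 2 × 3^4 × 7
1890 = 2 × 3^3 × 5 × 7
2970 = 2 × 3^3 × 5 × 11
LCM(1350, 1134, 1890, 2970) = 2 × 3^4 × 5^2 × 7 × 11 = 311850.
Orbits for period 2970: 311850 / 2970 = 105.

105 orbits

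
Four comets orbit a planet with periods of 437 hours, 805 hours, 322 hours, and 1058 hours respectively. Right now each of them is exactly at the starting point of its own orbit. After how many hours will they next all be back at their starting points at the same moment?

703570 hours

The first simultaneous occurrence is after LCM of the individual periods.
437 = 19 × 23
805 = 5 × 7 × 23
322 = 2 × 7 × 23
1058 = 2 × 23^2
LCM(437, 805, 322, 1058) = 2 × 5 × 7 × 19 × 23^2 = 703570.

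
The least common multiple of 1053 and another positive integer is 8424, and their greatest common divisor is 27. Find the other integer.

gcd × lcm = product of the two integers, so the other integer is (27 × 8424) / 1053 = 216.

216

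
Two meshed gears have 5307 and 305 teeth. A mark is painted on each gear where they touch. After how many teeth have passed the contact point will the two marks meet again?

26535 teeth

They coincide at every common multiple of the periods; the first is the LCM.
5307 = 3 × 29 × 61
305 = 5 × 61
LCM(5307, 305) = 3 × 5 × 29 × 61 = 26535.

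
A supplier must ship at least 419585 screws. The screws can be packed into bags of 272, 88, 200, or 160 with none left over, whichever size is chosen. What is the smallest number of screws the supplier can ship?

448800

The number of screws must be a common multiple of 272, 88, 200, and 160, so a multiple of their LCM.
272 = 2^4 × 17
88 = 2^3 × 11
200 = 2^3 × 5^2
160 = 2^5 × 5
LCM(272, 88, 200, 160) = 2^5 × 5^2 × 11 × 17 = 149600.
Smallest multiple of 149600 that is ≥ 419585: ⌈419585/149600⌉ × 149600 = 3 × 149600 = 448800.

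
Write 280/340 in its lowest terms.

280 = 2^3 × 5 × 7
340 = 2^2 × 5 × 17
gcd(280, 340) = 2^2 × 5 = 20.
Divide numerator and denominator by 20: 280/340 = 14/17.

14/17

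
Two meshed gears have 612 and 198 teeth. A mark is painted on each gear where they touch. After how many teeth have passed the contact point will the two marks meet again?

They coincide at every common multiple of the periods; the first is the LCM.
612 = 2^2 × 3^2 × 17
198 = 2 × 3^2 × 11
LCM(612, 198) = 2^2 × 3^2 × 11 × 17 = 6732.

6732 teeth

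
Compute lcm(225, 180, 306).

225 = 3^2 × 5^2
180 = 2^2 × 3^2 × 5
306 = 2 × 3^2 × 17
LCM(225, 180, 306) = 2^2 × 3^2 × 5^2 × 17 = 15300.

15300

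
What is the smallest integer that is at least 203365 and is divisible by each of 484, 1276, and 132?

The integer must be a common multiple of 484, 1276, and 132, so a multiple of their LCM.
484 = 2^2 × 11^2
1276 = 2^2 × 11 × 29
132 = 2^2 × 3 × 11
LCM(484, 1276, 132) = 2^2 × 3 × 11^2 × 29 = 42108.
Smallest multiple of 42108 that is ≥ 203365: ⌈203365/42108⌉ × 42108 = 5 × 42108 = 210540.

210540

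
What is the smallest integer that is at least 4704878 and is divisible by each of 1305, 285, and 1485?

4909410

The integer must be a common multiple of 1305, 285, and 1485, so a multiple of their LCM.
1305 = 3^2 × 5 × 29
285 = 3 × 5 × 19
1485 = 3^3 × 5 × 11
LCM(1305, 285, 1485) = 3^3 × 5 × 11 × 19 × 29 = 818235.
Smallest multiple of 818235 that is ≥ 4704878: ⌈4704878/818235⌉ × 818235 = 6 × 818235 = 4909410.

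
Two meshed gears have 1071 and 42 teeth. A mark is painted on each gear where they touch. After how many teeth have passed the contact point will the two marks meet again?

They coincide at every common multiple of the periods; the first is the LCM.
1071 = 3^2 × 7 × 17
42 = 2 × 3 × 7
LCM(1071, 42) = 2 × 3^2 × 7 × 17 = 2142.

2142 teeth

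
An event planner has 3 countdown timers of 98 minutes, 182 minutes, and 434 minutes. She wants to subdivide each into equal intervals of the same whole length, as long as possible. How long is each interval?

The interval must divide each timer length; the longest such is the gcd.
98 = 2 × 7^2
182 = 2 × 7 × 13
434 = 2 × 7 × 31
gcd(98, 182, 434) = 2 × 7 = 14.

14 minutes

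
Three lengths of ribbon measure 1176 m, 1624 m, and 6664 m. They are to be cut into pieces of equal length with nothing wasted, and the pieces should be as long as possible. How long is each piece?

Each piece length must divide every original length, so the longest possible is gcd(1176, 1624, 6664).
1176 = 2^3 × 3 × 7^2
1624 = 2^3 × 7 × 29
6664 = 2^3 × 7^2 × 17
gcd(1176, 1624, 6664) = 2^3 × 7 = 56.

56 m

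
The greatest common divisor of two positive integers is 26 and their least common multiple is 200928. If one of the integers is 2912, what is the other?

1794

For two integers, gcd × lcm = product, so the other is (26 × 200928) / 2912 = 5224128 / 2912 = 1794.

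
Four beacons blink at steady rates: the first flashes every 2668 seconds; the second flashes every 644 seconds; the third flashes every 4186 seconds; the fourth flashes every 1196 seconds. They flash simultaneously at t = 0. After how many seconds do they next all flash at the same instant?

They coincide at every common multiple of the periods; the first is the LCM.
2668 = 2^2 × 23 × 29
644 = 2^2 × 7 × 23
4186 = 2 × 7 × 13 × 23
1196 = 2^2 × 13 × 23
LCM(2668, 644, 4186, 1196) = 2^2 × 7 × 13 × 23 × 29 = 242788.

242788 seconds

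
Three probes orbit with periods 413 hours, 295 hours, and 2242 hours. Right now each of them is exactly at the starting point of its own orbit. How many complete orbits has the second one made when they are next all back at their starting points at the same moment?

They are all back at their starting positions together after one LCM of the periods.
413 = 7 × 59
295 = 5 × 59
2242 = 2 × 19 × 59
LCM(413, 295, 2242) = 2 × 5 × 7 × 19 × 59 = 78470.
Orbits for period 295: 78470 / 295 = 266.

266 orbits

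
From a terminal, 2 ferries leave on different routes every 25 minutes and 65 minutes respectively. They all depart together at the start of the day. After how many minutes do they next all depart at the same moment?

325 minutes

They coincide at every common multiple of the periods; the first is the LCM.
25 = 5^2
65 = 5 × 13
LCM(25, 65) = 5^2 × 13 = 325.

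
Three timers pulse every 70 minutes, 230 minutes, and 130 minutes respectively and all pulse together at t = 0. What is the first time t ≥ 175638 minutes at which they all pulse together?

188370 minutes

Joint pulses occur at multiples of LCM(70, 230, 130).
70 = 2 × 5 × 7
230 = 2 × 5 × 23
130 = 2 × 5 × 13
LCM(70, 230, 130) = 2 × 5 × 7 × 13 × 23 = 20930.
Smallest multiple of 20930 that is ≥ 175638: ⌈175638/20930⌉ × 20930 = 9 × 20930 = 188370.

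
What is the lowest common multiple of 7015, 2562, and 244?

589260

7015 = 5 × 23 × 61
2562 = 2 × 3 × 7 × 61
244 = 2^2 × 61
LCM(7015, 2562, 244) = 2^2 × 3 × 5 × 7 × 23 × 61 = 589260.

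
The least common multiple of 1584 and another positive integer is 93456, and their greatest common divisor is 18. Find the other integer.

1062

gcd × lcm = product of the two integers, so the other integer is (18 × 93456) / 1584 = 1062.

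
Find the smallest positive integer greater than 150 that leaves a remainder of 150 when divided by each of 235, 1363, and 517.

75115

N − 150 must be a common multiple of 235, 1363, and 517.
235 = 5 × 47
1363 = 29 × 47
517 = 11 × 47
LCM(235, 1363, 517) = 5 × 11 × 29 × 47 = 74965.
Smallest N > 150 is LCM + 150 = 74965 + 150 = 75115.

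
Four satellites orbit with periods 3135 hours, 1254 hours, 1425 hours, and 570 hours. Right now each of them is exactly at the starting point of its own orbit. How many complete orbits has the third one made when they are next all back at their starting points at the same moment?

22 orbits

The first common completion time is the LCM of the periods.
3135 = 3 × 5 × 11 × 19
1254 = 2 × 3 × 11 × 19
1425 = 3 × 5^2 × 19
570 = 2 × 3 × 5 × 19
LCM(3135, 1254, 1425, 570) = 2 × 3 × 5^2 × 11 × 19 = 31350.
Orbits for period 1425: 31350 / 1425 = 22.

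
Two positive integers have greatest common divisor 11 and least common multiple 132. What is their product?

For any two positive integers, gcd × lcm = product = 11 × 132 = 1452.

1452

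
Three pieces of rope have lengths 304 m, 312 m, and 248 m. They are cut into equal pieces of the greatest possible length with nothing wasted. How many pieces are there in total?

108

Piece length = gcd(304, 312, 248).
304 = 2^4 × 19
312 = 2^3 × 3 × 13
248 = 2^3 × 31
gcd(304, 312, 248) = 2^3 = 8.
Total pieces = 304/8 + 312/8 + 248/8 = 38 + 39 + 31 = 108.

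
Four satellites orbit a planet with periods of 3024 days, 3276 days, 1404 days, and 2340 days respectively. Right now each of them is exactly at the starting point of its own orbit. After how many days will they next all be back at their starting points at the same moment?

196560 days

They coincide at every common multiple of the periods; the first is the LCM.
3024 = 2^4 × 3^3 × 7
3276 = 2^2 × 3^2 × 7 × 13
1404 = 2^2 × 3^3 × 13
2340 = 2^2 × 3^2 × 5 × 13
LCM(3024, 3276, 1404, 2340) = 2^4 × 3^3 × 5 × 7 × 13 = 196560.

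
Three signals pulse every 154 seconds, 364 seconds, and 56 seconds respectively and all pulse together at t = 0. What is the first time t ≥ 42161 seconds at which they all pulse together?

48048 seconds

Joint pulses occur at multiples of LCM(154, 364, 56).
154 = 2 × 7 × 11
364 = 2^2 × 7 × 13
56 = 2^3 × 7
LCM(154, 364, 56) = 2^3 × 7 × 11 × 13 = 8008.
Smallest multiple of 8008 that is ≥ 42161: ⌈42161/8008⌉ × 8008 = 6 × 8008 = 48048.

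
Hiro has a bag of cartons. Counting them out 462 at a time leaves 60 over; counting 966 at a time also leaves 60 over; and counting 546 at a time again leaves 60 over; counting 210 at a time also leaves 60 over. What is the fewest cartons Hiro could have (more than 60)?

N − 60 must be a common multiple of 462, 966, 546, and 210.
462 = 2 × 3 × 7 × 11
966 = 2 × 3 × 7 × 23
546 = 2 × 3 × 7 × 13
210 = 2 × 3 × 5 × 7
LCM(462, 966, 546, 210) = 2 × 3 × 5 × 7 × 11 × 13 × 23 = 690690.
Smallest N > 60 is LCM + 60 = 690690 + 60 = 690750.

690750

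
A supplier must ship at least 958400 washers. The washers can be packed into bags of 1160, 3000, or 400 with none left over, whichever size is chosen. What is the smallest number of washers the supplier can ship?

1044000

The number of washers must be a common multiple of 1160, 3000, and 400, so a multiple of their LCM.
1160 = 2^3 × 5 × 29
3000 = 2^3 × 3 × 5^3
400 = 2^4 × 5^2
LCM(1160, 3000, 400) = 2^4 × 3 × 5^3 × 29 = 174000.
Smallest multiple of 174000 that is ≥ 958400: ⌈958400/174000⌉ × 174000 = 6 × 174000 = 1044000.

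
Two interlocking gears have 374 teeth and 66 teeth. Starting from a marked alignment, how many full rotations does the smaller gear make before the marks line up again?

17 rotations

They are all back at their starting positions together after one LCM of the periods.
374 = 2 × 11 × 17
66 = 2 × 3 × 11
LCM(374, 66) = 2 × 3 × 11 × 17 = 1122.
Rotations for period 66: 1122 / 66 = 17.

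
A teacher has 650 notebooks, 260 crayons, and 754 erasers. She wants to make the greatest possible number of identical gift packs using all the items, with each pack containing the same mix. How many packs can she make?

The pack count must divide each quantity, so the greatest is gcd(650, 260, 754).
650 = 2 × 5^2 × 13
260 = 2^2 × 5 × 13
754 = 2 × 13 × 29
gcd(650, 260, 754) = 2 × 13 = 26.

26 packs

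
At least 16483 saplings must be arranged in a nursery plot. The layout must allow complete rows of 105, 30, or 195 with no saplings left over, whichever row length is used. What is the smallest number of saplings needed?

The number of saplings must be a common multiple of 105, 30, and 195, so a multiple of their LCM.
105 = 3 × 5 × 7
30 = 2 × 3 × 5
195 = 3 × 5 × 13
LCM(105, 30, 195) = 2 × 3 × 5 × 7 × 13 = 2730.
Smallest multiple of 2730 that is ≥ 16483: ⌈16483/2730⌉ × 2730 = 7 × 2730 = 19110.

19110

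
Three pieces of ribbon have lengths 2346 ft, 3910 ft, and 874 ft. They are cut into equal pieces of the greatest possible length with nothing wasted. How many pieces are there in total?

Piece length = gcd(2346, 3910, 874).
2346 = 2 × 3 × 17 × 23
3910 = 2 × 5 × 17 × 23
874 = 2 × 19 × 23
gcd(2346, 3910, 874) = 2 × 23 = 46.
Total pieces = 2346/46 + 3910/46 + 874/46 = 51 + 85 + 19 = 155.

155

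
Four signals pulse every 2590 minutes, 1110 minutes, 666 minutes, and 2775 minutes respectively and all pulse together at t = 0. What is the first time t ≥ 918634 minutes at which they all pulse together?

Joint pulses occur at multiples of LCM(2590, 1110, 666, 2775).
2590 = 2 × 5 × 7 × 37
1110 = 2 × 3 × 5 × 37
666 = 2 × 3^2 × 37
2775 = 3 × 5^2 × 37
LCM(2590, 1110, 666, 2775) = 2 × 3^2 × 5^2 × 7 × 37 = 116550.
Smallest multiple of 116550 that is ≥ 918634: ⌈918634/116550⌉ × 116550 = 8 × 116550 = 932400.

932400 minutes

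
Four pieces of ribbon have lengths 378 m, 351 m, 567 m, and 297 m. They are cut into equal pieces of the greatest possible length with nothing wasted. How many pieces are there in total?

Piece length = gcd(378, 351, 567, 297).
378 = 2 × 3^3 × 7
351 = 3^3 × 13
567 = 3^4 × 7
297 = 3^3 × 11
gcd(378, 351, 567, 297) = 3^3 = 27.
Total pieces = 378/27 + 351/27 + 567/27 + 297/27 = 14 + 13 + 21 + 11 = 59.

59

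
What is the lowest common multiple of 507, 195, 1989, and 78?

507 = 3 × 13^2
195 = 3 × 5 × 13
1989 = 3^2 × 13 × 17
78 = 2 × 3 × 13
LCM(507, 195, 1989, 78) = 2 × 3^2 × 5 × 13^2 × 17 = 258570.

258570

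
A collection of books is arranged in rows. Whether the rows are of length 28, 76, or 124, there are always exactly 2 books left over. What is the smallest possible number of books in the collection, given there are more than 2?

N − 2 must be a common multiple of 28, 76, and 124.
28 = 2^2 × 7
76 = 2^2 × 19
124 = 2^2 × 31
LCM(28, 76, 124) = 2^2 × 7 × 19 × 31 = 16492.
Smallest N > 2 is LCM + 2 = 16492 + 2 = 16494.

16494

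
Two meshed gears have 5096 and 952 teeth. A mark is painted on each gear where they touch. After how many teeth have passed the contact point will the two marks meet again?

86632 teeth

The first simultaneous occurrence is after LCM of the individual periods.
5096 = 2^3 × 7^2 × 13
952 = 2^3 × 7 × 17
LCM(5096, 952) = 2^3 × 7^2 × 13 × 17 = 86632.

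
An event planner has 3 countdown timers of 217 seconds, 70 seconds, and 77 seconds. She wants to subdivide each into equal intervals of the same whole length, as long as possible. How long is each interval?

7 seconds

The interval must divide each timer length; the longest such is the gcd.
217 = 7 × 31
70 = 2 × 5 × 7
77 = 7 × 11
gcd(217, 70, 77) = 7.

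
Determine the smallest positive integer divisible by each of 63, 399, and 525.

63 = 3^2 × 7
399 = 3 × 7 × 19
525 = 3 × 5^2 × 7
LCM(63, 399, 525) = 3^2 × 5^2 × 7 × 19 = 29925.

29925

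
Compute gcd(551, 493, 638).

29

551 = 19 × 29
493 = 17 × 29
638 = 2 × 11 × 29
gcd(551, 493, 638) = 29.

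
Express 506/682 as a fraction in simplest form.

506 = 2 × 11 × 23
682 = 2 × 11 × 31
gcd(506, 682) = 2 × 11 = 22.
Divide numerator and denominator by 22: 506/682 = 23/31.

23/31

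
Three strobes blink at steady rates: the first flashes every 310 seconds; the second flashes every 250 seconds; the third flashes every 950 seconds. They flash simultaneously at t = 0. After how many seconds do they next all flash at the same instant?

We need the least common multiple of the intervals.
310 = 2 × 5 × 31
250 = 2 × 5^3
950 = 2 × 5^2 × 19
LCM(310, 250, 950) = 2 × 5^3 × 19 × 31 = 147250.

147250 seconds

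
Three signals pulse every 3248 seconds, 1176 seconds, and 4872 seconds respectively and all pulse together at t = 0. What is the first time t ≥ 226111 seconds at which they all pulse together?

272832 seconds

Joint pulses occur at multiples of LCM(3248, 1176, 4872).
3248 = 2^4 × 7 × 29
1176 = 2^3 × 3 × 7^2
4872 = 2^3 × 3 × 7 × 29
LCM(3248, 1176, 4872) = 2^4 × 3 × 7^2 × 29 = 68208.
Smallest multiple of 68208 that is ≥ 226111: ⌈226111/68208⌉ × 68208 = 4 × 68208 = 272832.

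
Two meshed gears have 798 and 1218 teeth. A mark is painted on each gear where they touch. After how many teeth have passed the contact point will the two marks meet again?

The first simultaneous occurrence is after LCM of the individual periods.
798 = 2 × 3 × 7 × 19
1218 = 2 × 3 × 7 × 29
LCM(798, 1218) = 2 × 3 × 7 × 19 × 29 = 23142.

23142 teeth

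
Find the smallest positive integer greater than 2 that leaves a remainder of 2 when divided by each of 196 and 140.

982

N − 2 must be a common multiple of 196 and 140.
196 = 2^2 × 7^2
140 = 2^2 × 5 × 7
LCM(196, 140) = 2^2 × 5 × 7^2 = 980.
Smallest N > 2 is LCM + 2 = 980 + 2 = 982.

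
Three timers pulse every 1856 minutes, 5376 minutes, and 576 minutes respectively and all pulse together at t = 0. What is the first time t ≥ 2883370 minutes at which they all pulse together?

3273984 minutes

Joint pulses occur at multiples of LCM(1856, 5376, 576).
1856 = 2^6 × 29
5376 = 2^8 × 3 × 7
576 = 2^6 × 3^2
LCM(1856, 5376, 576) = 2^8 × 3^2 × 7 × 29 = 467712.
Smallest multiple of 467712 that is ≥ 2883370: ⌈2883370/467712⌉ × 467712 = 7 × 467712 = 3273984.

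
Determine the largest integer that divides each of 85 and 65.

85 = 5 × 17
65 = 5 × 13
gcd(85, 65) = 5.

5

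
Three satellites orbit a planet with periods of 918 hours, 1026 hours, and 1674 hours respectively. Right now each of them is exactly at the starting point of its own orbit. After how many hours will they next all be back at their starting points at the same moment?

They coincide at every common multiple of the periods; the first is the LCM.
918 = 2 × 3^3 × 17
1026 = 2 × 3^3 × 19
1674 = 2 × 3^3 × 31
LCM(918, 1026, 1674) = 2 × 3^3 × 17 × 19 × 31 = 540702.

540702 hours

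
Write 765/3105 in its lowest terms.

17/69

765 = 3^2 × 5 × 17
3105 = 3^3 × 5 × 23
gcd(765, 3105) = 3^2 × 5 = 45.
Divide numerator and denominator by 45: 765/3105 = 17/69.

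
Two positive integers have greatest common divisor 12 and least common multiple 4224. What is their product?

For any two positive integers, gcd × lcm = product = 12 × 4224 = 50688.

50688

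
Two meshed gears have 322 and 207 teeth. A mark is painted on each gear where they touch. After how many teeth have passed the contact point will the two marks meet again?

2898 teeth

The first simultaneous occurrence is after LCM of the individual periods.
322 = 2 × 7 × 23
207 = 3^2 × 23
LCM(322, 207) = 2 × 3^2 × 7 × 23 = 2898.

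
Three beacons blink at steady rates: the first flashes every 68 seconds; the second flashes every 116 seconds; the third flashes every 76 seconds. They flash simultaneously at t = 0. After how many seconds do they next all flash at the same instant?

They coincide at every common multiple of the periods; the first is the LCM.
68 = 2^2 × 17
116 = 2^2 × 29
76 = 2^2 × 19
LCM(68, 116, 76) = 2^2 × 17 × 19 × 29 = 37468.

37468 seconds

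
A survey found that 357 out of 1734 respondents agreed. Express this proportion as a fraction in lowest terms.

357 = 3 × 7 × 17
1734 = 2 × 3 × 17^2
gcd(357, 1734) = 3 × 17 = 51.
Divide numerator and denominator by 51: 357/1734 = 7/34.

7/34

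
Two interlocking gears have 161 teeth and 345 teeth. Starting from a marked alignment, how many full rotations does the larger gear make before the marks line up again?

7 rotations

All finish a whole number of cycles simultaneously at t = LCM of the periods.
161 = 7 × 23
345 = 3 × 5 × 23
LCM(161, 345) = 3 × 5 × 7 × 23 = 2415.
Rotations for period 345: 2415 / 345 = 7.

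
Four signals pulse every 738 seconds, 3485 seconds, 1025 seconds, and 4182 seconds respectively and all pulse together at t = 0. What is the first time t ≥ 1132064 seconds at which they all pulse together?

Joint pulses occur at multiples of LCM(738, 3485, 1025, 4182).
738 = 2 × 3^2 × 41
3485 = 5 × 17 × 41
1025 = 5^2 × 41
4182 = 2 × 3 × 17 × 41
LCM(738, 3485, 1025, 4182) = 2 × 3^2 × 5^2 × 17 × 41 = 313650.
Smallest multiple of 313650 that is ≥ 1132064: ⌈1132064/313650⌉ × 313650 = 4 × 313650 = 1254600.

1254600 seconds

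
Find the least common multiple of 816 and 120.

816 = 2^4 × 3 × 17
120 = 2^3 × 3 × 5
LCM(816, 120) = 2^4 × 3 × 5 × 17 = 4080.

4080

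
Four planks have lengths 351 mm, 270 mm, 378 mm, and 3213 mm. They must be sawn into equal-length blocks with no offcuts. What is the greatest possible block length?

The block length must divide every plank, so the greatest is gcd(351, 270, 378, 3213).
351 = 3^3 × 13
270 = 2 × 3^3 × 5
378 = 2 × 3^3 × 7
3213 = 3^3 × 7 × 17
gcd(351, 270, 378, 3213) = 3^3 = 27.

27 mm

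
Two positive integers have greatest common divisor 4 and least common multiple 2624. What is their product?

10496

For any two positive integers, gcd × lcm = product = 4 × 2624 = 10496.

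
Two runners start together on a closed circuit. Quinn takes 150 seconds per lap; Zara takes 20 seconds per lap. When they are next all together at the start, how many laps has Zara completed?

They are all back at their starting positions together after one LCM of the periods.
150 = 2 × 3 × 5^2
20 = 2^2 × 5
LCM(150, 20) = 2^2 × 3 × 5^2 = 300.
Laps for period 20: 300 / 20 = 15.

15 laps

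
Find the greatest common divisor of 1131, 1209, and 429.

39

1131 = 3 × 13 × 29
1209 = 3 × 13 × 31
429 = 3 × 11 × 13
gcd(1131, 1209, 429) = 3 × 13 = 39.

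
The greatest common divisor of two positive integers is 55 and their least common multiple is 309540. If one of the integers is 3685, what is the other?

4620

For two integers, gcd × lcm = product, so the other is (55 × 309540) / 3685 = 17024700 / 3685 = 4620.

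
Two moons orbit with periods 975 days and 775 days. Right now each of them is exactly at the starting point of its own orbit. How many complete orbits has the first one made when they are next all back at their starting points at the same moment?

All finish a whole number of cycles simultaneously at t = LCM of the periods.
975 = 3 × 5^2 × 13
775 = 5^2 × 31
LCM(975, 775) = 3 × 5^2 × 13 × 31 = 30225.
Orbits for period 975: 30225 / 975 = 31.

31 orbits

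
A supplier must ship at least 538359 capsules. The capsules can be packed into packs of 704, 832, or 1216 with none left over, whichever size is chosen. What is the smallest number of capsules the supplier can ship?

695552

The number of capsules must be a common multiple of 704, 832, and 1216, so a multiple of their LCM.
704 = 2^6 × 11
832 = 2^6 × 13
1216 = 2^6 × 19
LCM(704, 832, 1216) = 2^6 × 11 × 13 × 19 = 173888.
Smallest multiple of 173888 that is ≥ 538359: ⌈538359/173888⌉ × 173888 = 4 × 173888 = 695552.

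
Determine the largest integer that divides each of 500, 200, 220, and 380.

20

500 = 2^2 × 5^3
200 = 2^3 × 5^2
220 = 2^2 × 5 × 11
380 = 2^2 × 5 × 19
gcd(500, 200, 220, 380) = 2^2 × 5 = 20.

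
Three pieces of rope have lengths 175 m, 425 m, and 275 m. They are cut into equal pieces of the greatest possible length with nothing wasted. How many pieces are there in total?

Piece length = gcd(175, 425, 275).
175 = 5^2 × 7
425 = 5^2 × 17
275 = 5^2 × 11
gcd(175, 425, 275) = 5^2 = 25.
Total pieces = 175/25 + 425/25 + 275/25 = 7 + 17 + 11 = 35.

35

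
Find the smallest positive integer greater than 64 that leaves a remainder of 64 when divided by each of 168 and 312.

N − 64 must be a common multiple of 168 and 312.
168 = 2^3 × 3 × 7
312 = 2^3 × 3 × 13
LCM(168, 312) = 2^3 × 3 × 7 × 13 = 2184.
Smallest N > 64 is LCM + 64 = 2184 + 64 = 2248.

2248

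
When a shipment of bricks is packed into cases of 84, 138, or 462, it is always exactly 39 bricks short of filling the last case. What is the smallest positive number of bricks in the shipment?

Being 39 short of a full case of size k means N ≡ −39 (mod k), i.e. N + 39 is a multiple of each size.
84 = 2^2 × 3 × 7
138 = 2 × 3 × 23
462 = 2 × 3 × 7 × 11
LCM(84, 138, 462) = 2^2 × 3 × 7 × 11 × 23 = 21252.
Smallest positive N is 21252 − 39 = 21213.

21213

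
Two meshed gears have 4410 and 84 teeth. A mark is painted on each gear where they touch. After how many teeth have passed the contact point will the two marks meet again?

They coincide at every common multiple of the periods; the first is the LCM.
4410 = 2 × 3^2 × 5 × 7^2
84 = 2^2 × 3 × 7
LCM(4410, 84) = 2^2 × 3^2 × 5 × 7^2 = 8820.

8820 teeth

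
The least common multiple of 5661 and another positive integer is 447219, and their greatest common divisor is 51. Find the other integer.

4029

gcd × lcm = product of the two integers, so the other integer is (51 × 447219) / 5661 = 4029.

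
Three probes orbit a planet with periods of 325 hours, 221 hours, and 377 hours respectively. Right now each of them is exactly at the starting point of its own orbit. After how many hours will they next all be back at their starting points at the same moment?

160225 hours

The first simultaneous occurrence is after LCM of the individual periods.
325 = 5^2 × 13
221 = 13 × 17
377 = 13 × 29
LCM(325, 221, 377) = 5^2 × 13 × 17 × 29 = 160225.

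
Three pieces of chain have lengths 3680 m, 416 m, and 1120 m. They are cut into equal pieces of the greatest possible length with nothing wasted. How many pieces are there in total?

163

Piece length = gcd(3680, 416, 1120).
3680 = 2^5 × 5 × 23
416 = 2^5 × 13
1120 = 2^5 × 5 × 7
gcd(3680, 416, 1120) = 2^5 = 32.
Total pieces = 3680/32 + 416/32 + 1120/32 = 115 + 13 + 35 = 163.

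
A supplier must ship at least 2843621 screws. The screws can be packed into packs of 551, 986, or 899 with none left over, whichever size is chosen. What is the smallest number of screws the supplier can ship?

The number of screws must be a common multiple of 551, 986, and 899, so a multiple of their LCM.
551 = 19 × 29
986 = 2 × 17 × 29
899 = 29 × 31
LCM(551, 986, 899) = 2 × 17 × 19 × 29 × 31 = 580754.
Smallest multiple of 580754 that is ≥ 2843621: ⌈2843621/580754⌉ × 580754 = 5 × 580754 = 2903770.

2903770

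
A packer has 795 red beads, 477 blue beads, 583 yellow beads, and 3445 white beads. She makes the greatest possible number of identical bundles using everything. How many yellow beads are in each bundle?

11

Number of bundles = gcd(795, 477, 583, 3445).
795 = 3 × 5 × 53
477 = 3^2 × 53
583 = 11 × 53
3445 = 5 × 13 × 53
gcd(795, 477, 583, 3445) = 53.
yellow beads per bundle = 583 / 53 = 11.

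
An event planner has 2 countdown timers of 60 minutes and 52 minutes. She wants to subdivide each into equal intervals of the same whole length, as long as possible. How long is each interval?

4 minutes

The interval must divide each timer length; the longest such is the gcd.
60 = 2^2 × 3 × 5
52 = 2^2 × 13
gcd(60, 52) = 2^2 = 4.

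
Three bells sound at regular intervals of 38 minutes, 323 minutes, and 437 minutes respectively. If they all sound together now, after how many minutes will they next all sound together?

14858 minutes

They coincide at every common multiple of the periods; the first is the LCM.
38 = 2 × 19
323 = 17 × 19
437 = 19 × 23
LCM(38, 323, 437) = 2 × 17 × 19 × 23 = 14858.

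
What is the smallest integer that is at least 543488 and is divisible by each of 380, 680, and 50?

581400

The integer must be a common multiple of 380, 680, and 50, so a multiple of their LCM.
380 = 2^2 × 5 × 19
680 = 2^3 × 5 × 17
50 = 2 × 5^2
LCM(380, 680, 50) = 2^3 × 5^2 × 17 × 19 = 64600.
Smallest multiple of 64600 that is ≥ 543488: ⌈543488/64600⌉ × 64600 = 9 × 64600 = 581400.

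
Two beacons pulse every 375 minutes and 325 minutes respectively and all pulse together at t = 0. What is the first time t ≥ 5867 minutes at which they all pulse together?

9750 minutes

Joint pulses occur at multiples of LCM(375, 325).
375 = 3 × 5^3
325 = 5^2 × 13
LCM(375, 325) = 3 × 5^3 × 13 = 4875.
Smallest multiple of 4875 that is ≥ 5867: ⌈5867/4875⌉ × 4875 = 2 × 4875 = 9750.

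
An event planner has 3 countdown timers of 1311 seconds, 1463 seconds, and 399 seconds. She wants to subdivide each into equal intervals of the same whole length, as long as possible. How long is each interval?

The interval must divide each timer length; the longest such is the gcd.
1311 = 3 × 19 × 23
1463 = 7 × 11 × 19
399 = 3 × 7 × 19
gcd(1311, 1463, 399) = 19.

19 seconds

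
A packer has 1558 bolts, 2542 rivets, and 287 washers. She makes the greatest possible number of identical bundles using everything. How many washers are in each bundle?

7

Number of bundles = gcd(1558, 2542, 287).
1558 = 2 × 19 × 41
2542 = 2 × 31 × 41
287 = 7 × 41
gcd(1558, 2542, 287) = 41.
washers per bundle = 287 / 41 = 7.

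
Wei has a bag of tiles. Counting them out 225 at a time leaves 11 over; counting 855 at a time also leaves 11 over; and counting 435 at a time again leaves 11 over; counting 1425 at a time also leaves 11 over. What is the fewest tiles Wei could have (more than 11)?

123986

N − 11 must be a common multiple of 225, 855, 435, and 1425.
225 = 3^2 × 5^2
855 = 3^2 × 5 × 19
435 = 3 × 5 × 29
1425 = 3 × 5^2 × 19
LCM(225, 855, 435, 1425) = 3^2 × 5^2 × 19 × 29 = 123975.
Smallest N > 11 is LCM + 11 = 123975 + 11 = 123986.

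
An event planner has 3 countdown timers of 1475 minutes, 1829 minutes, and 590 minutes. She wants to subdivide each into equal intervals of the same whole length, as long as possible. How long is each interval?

The interval must divide each timer length; the longest such is the gcd.
1475 = 5^2 × 59
1829 = 31 × 59
590 = 2 × 5 × 59
gcd(1475, 1829, 590) = 59.

59 minutes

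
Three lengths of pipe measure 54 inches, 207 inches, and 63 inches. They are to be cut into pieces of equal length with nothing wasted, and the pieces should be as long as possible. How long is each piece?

9 inches

The greatest length dividing all of 54, 207, and 63 is their gcd.
54 = 2 × 3^3
207 = 3^2 × 23
63 = 3^2 × 7
gcd(54, 207, 63) = 3^2 = 9.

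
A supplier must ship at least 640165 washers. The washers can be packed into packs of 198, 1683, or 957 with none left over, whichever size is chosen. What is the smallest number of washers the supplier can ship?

683298

The number of washers must be a common multiple of 198, 1683, and 957, so a multiple of their LCM.
198 = 2 × 3^2 × 11
1683 = 3^2 × 11 × 17
957 = 3 × 11 × 29
LCM(198, 1683, 957) = 2 × 3^2 × 11 × 17 × 29 = 97614.
Smallest multiple of 97614 that is ≥ 640165: ⌈640165/97614⌉ × 97614 = 7 × 97614 = 683298.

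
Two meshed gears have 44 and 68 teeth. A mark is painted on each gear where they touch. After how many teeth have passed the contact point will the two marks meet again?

748 teeth

The first simultaneous occurrence is after LCM of the individual periods.
44 = 2^2 × 11
68 = 2^2 × 17
LCM(44, 68) = 2^2 × 11 × 17 = 748.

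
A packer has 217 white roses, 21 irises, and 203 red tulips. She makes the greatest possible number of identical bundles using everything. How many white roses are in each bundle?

Number of bundles = gcd(217, 21, 203).
217 = 7 × 31
21 = 3 × 7
203 = 7 × 29
gcd(217, 21, 203) = 7.
white roses per bundle = 217 / 7 = 31.

31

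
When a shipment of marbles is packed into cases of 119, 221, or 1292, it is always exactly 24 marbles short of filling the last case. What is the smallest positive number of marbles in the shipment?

117548

Being 24 short of a full case of size k means N ≡ −24 (mod k), i.e. N + 24 is a multiple of each size.
119 = 7 × 17
221 = 13 × 17
1292 = 2^2 × 17 × 19
LCM(119, 221, 1292) = 2^2 × 7 × 13 × 17 × 19 = 117572.
Smallest positive N is 117572 − 24 = 117548.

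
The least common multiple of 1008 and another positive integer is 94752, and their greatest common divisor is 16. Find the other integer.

1504

gcd × lcm = product of the two integers, so the other integer is (16 × 94752) / 1008 = 1504.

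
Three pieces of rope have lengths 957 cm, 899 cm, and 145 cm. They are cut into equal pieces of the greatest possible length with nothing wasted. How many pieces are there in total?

69

Piece length = gcd(957, 899, 145).
957 = 3 × 11 × 29
899 = 29 × 31
145 = 5 × 29
gcd(957, 899, 145) = 29.
Total pieces = 957/29 + 899/29 + 145/29 = 33 + 31 + 5 = 69.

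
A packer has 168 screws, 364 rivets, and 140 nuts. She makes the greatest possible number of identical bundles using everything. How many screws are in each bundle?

Number of bundles = gcd(168, 364, 140).
168 = 2^3 × 3 × 7
364 = 2^2 × 7 × 13
140 = 2^2 × 5 × 7
gcd(168, 364, 140) = 2^2 × 7 = 28.
screws per bundle = 168 / 28 = 6.

6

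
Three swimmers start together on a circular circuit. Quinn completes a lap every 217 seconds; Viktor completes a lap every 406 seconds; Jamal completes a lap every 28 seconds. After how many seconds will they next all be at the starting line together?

We need the least common multiple of the intervals.
217 = 7 × 31
406 = 2 × 7 × 29
28 = 2^2 × 7
LCM(217, 406, 28) = 2^2 × 7 × 29 × 31 = 25172.

25172 seconds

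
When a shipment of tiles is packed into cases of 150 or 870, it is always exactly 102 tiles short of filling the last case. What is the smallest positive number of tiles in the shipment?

4248

Being 102 short of a full case of size k means N ≡ −102 (mod k), i.e. N + 102 is a multiple of each size.
150 = 2 × 3 × 5^2
870 = 2 × 3 × 5 × 29
LCM(150, 870) = 2 × 3 × 5^2 × 29 = 4350.
Smallest positive N is 4350 − 102 = 4248.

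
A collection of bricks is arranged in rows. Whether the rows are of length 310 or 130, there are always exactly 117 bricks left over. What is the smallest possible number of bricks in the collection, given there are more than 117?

N − 117 must be a common multiple of 310 and 130.
310 = 2 × 5 × 31
130 = 2 × 5 × 13
LCM(310, 130) = 2 × 5 × 13 × 31 = 4030.
Smallest N > 117 is LCM + 117 = 4030 + 117 = 4147.

4147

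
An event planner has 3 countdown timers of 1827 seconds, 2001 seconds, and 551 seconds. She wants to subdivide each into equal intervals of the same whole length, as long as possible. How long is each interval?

The interval must divide each timer length; the longest such is the gcd.
1827 = 3^2 × 7 × 29
2001 = 3 × 23 × 29
551 = 19 × 29
gcd(1827, 2001, 551) = 29.

29 seconds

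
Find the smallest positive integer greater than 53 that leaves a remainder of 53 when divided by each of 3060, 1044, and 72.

N − 53 must be a common multiple of 3060, 1044, and 72.
3060 = 2^2 × 3^2 × 5 × 17
1044 = 2^2 × 3^2 × 29
72 = 2^3 × 3^2
LCM(3060, 1044, 72) = 2^3 × 3^2 × 5 × 17 × 29 = 177480.
Smallest N > 53 is LCM + 53 = 177480 + 53 = 177533.

177533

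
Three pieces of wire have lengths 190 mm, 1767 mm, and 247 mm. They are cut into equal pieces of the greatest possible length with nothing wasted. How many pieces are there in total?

Piece length = gcd(190, 1767, 247).
190 = 2 × 5 × 19
1767 = 3 × 19 × 31
247 = 13 × 19
gcd(190, 1767, 247) = 19.
Total pieces = 190/19 + 1767/19 + 247/19 = 10 + 93 + 13 = 116.

116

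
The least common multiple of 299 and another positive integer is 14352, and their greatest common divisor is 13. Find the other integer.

gcd × lcm = product of the two integers, so the other integer is (13 × 14352) / 299 = 624.

624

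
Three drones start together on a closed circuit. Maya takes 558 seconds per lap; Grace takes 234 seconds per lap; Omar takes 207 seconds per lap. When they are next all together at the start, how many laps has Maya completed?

They are all back at their starting positions together after one LCM of the periods.
558 = 2 × 3^2 × 31
234 = 2 × 3^2 × 13
207 = 3^2 × 23
LCM(558, 234, 207) = 2 × 3^2 × 13 × 23 × 31 = 166842.
Laps for period 558: 166842 / 558 = 299.

299 laps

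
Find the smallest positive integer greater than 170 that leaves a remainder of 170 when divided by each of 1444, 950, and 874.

N − 170 must be a common multiple of 1444, 950, and 874.
1444 = 2^2 × 19^2
950 = 2 × 5^2 × 19
874 = 2 × 19 × 23
LCM(1444, 950, 874) = 2^2 × 5^2 × 19^2 × 23 = 830300.
Smallest N > 170 is LCM + 170 = 830300 + 170 = 830470.

830470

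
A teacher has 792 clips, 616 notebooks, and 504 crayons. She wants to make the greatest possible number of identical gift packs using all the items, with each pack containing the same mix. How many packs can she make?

8 packs

The pack count must divide each quantity, so the greatest is gcd(792, 616, 504).
792 = 2^3 × 3^2 × 11
616 = 2^3 × 7 × 11
504 = 2^3 × 3^2 × 7
gcd(792, 616, 504) = 2^3 = 8.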